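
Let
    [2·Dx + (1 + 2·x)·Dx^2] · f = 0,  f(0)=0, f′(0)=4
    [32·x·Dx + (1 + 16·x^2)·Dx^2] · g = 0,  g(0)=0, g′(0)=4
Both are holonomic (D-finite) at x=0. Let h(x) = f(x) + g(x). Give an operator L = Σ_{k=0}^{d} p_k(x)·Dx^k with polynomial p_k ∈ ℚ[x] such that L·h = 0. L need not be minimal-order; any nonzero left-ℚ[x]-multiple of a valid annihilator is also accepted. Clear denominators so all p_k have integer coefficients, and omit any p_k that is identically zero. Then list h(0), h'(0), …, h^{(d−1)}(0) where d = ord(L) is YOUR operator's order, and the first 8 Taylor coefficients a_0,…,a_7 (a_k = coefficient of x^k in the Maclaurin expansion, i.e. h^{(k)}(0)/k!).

L = (-32 - 192·x + 1536·x^2 + 1024·x^3)·Dx + (-20 - 64·x + 576·x^2 + 3072·x^3 + 2048·x^4)·Dx^2 + (-1 + 14·x + 32·x^2 + 256·x^3 + 768·x^4 + 512·x^5)·Dx^3  (order 3).
h: a_k = 0, 8, -4, -16, -8, 1088/5, -64/3, -2304, …
ICs: h(0) = 0, h′(0) = 8, h′′(0) = -8.

f: a_k = 0, 4, -4, 16/3, -8, 64/5, -64/3, 256/7, …
g: a_k = 0, 4, 0, -64/3, 0, 1024/5, 0, -16384/7, …
f+g: L₀ = lclm(L_f,L_g), ord ≤ 2+2.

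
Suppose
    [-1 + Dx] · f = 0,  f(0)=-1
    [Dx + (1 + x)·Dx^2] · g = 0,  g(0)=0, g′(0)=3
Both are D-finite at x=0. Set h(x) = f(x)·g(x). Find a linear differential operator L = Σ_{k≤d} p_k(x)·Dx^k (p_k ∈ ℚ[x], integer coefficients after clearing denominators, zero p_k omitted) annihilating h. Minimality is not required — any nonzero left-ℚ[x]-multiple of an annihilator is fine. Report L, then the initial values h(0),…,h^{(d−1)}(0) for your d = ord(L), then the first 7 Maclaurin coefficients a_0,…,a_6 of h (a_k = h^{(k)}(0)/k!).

f: a_k = -1, -1, -1/2, -1/6, -1/24, -1/120, -1/720, …
g: a_k = 0, 3, -3/2, 1, -3/4, 3/5, -1/2, …
h₀=f·g: eliminate ⇒ L₀, order ≤ 1·2.
L = x + (-1 - 2·x)·Dx + (1 + x)·Dx^2  (order 2).
h: a_k = 0, -3, -3/2, -1, 0, -9/40, 7/48, …
ICs: h(0) = 0, h′(0) = -3.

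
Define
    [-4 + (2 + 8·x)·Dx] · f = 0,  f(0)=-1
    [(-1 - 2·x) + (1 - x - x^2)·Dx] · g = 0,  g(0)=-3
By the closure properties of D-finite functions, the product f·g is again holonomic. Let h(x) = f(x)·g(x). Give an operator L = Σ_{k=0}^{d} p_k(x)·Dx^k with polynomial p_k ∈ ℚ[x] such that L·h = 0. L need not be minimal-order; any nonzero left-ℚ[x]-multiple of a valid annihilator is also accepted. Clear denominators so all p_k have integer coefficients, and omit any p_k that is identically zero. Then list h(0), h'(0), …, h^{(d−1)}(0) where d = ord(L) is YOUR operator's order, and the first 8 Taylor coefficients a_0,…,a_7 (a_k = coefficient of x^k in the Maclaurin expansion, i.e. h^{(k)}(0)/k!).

f: a_k = -1, -2, 2, -4, 10, -28, 84, -264, …
g: a_k = -3, -3, -6, -9, -15, -24, -39, -63, …
L₀ := L_f ⊗_s L_g (sym. prod.), ord ≤ 1.
L = (3 + 4·x + 6·x^2) + (-1 - 3·x + 5·x^2 + 4·x^3)·Dx  (order 1).
h: a_k = 3, 9, 6, 27, 3, 114, -135, 771, …
ICs: h(0) = 3.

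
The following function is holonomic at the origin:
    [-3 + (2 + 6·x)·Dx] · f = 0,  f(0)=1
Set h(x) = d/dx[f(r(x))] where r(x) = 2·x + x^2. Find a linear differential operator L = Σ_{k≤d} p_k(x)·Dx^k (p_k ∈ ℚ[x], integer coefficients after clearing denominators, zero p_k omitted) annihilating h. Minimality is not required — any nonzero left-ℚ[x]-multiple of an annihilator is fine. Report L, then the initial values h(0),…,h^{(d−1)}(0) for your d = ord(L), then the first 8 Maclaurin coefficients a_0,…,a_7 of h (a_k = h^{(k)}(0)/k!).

f: a_k = 1, 3/2, -9/8, 27/16, -405/128, 1701/256, -15309/1024, 72171/2048, …
Change of var in L_f (x↦r) gives L₀.
Differentiate: ansatz ord ≤ ord L₀ ⇒ L.
L = -2 + (-1 - 7·x - 9·x^2 - 3·x^3)·Dx  (order 1).
h: a_k = 3, -6, 27, -126, 1215/2, -2997, 30051/2, -76221, …
ICs: h(0) = 3.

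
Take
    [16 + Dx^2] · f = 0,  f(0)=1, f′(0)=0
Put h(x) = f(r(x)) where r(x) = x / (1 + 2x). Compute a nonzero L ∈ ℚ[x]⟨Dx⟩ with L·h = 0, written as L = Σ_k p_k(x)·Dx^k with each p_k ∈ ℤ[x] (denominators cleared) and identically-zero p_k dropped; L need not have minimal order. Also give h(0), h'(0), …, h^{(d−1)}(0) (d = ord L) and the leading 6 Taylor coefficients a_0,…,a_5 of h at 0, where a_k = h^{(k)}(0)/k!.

L = 16 + (4 + 24·x + 48·x^2 + 32·x^3)·Dx + (1 + 8·x + 24·x^2 + 32·x^3 + 16·x^4)·Dx^2  (order 2).
h: a_k = 1, 0, -8, 32, -256/3, 512/3, …
ICs: h(0) = 1, h′(0) = 0.

f: a_k = 1, 0, -8, 0, 32/3, 0, …
Substitute x→r, Dx→(1/r')Dx; clear ⇒ L₀.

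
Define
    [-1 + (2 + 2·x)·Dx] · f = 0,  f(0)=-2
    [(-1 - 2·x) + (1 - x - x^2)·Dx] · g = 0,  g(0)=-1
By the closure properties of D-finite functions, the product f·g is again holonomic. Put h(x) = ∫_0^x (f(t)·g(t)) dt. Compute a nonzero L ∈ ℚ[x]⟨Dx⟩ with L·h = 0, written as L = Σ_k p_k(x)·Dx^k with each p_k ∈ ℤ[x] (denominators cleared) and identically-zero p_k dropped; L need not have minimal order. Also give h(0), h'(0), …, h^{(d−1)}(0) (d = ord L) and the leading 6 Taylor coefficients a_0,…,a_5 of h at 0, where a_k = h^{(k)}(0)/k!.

f: a_k = -2, -1, 1/4, -1/8, 5/64, -7/128, …
g: a_k = -1, -1, -2, -3, -5, -8, …
L₀ := L_f ⊗_s L_g (sym. prod.), ord ≤ 1.
Integrate: L := L₀·Dx.
L = (3 + 5·x + 3·x^2)·Dx + (-2 + 4·x^2 + 2·x^3)·Dx^2  (order 2).
h: a_k = 0, 2, 3/2, 19/12, 63/32, 803/320, …
ICs: h(0) = 0, h′(0) = 2.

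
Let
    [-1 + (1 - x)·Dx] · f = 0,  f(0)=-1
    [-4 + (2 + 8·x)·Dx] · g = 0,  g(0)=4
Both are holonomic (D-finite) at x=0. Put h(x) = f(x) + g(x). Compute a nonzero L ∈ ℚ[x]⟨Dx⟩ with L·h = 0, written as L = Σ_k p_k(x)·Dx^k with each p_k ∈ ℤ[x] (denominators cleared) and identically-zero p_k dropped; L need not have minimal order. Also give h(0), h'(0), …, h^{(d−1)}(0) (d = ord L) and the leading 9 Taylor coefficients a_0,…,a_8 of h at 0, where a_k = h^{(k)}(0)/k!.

f: a_k = -1, -1, -1, -1, -1, -1, -1, -1, -1, …
g: a_k = 4, 8, -8, 16, -40, 112, -336, 1056, -3432, …
f+g: L₀ = lclm(L_f,L_g), ord ≤ 1+1.
L = (-8 - 12·x) + (6 + 8·x + 36·x^2)·Dx + (1 - 3·x - 22·x^2 + 24·x^3)·Dx^2  (order 2).
h: a_k = 3, 7, -9, 15, -41, 111, -337, 1055, -3433, …
ICs: h(0) = 3, h′(0) = 7.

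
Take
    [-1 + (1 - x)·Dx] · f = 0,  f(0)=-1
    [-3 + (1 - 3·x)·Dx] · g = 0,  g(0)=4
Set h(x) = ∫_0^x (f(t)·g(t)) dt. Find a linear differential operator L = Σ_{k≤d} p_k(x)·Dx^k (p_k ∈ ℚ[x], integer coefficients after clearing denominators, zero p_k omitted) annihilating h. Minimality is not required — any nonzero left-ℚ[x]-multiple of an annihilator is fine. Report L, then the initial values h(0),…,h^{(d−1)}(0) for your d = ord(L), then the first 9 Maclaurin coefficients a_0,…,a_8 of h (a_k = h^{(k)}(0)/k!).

f: a_k = -1, -1, -1, -1, -1, -1, -1, -1, -1, …
g: a_k = 4, 12, 36, 108, 324, 972, 2916, 8748, 26244, …
L₀ := L_f ⊗_s L_g (sym. prod.), ord ≤ 1.
Integrate: L := L₀·Dx.
L = (-4 + 6·x)·Dx + (1 - 4·x + 3·x^2)·Dx^2  (order 2).
h: a_k = 0, -4, -8, -52/3, -40, -484/5, -728/3, -4372/7, -1640, …
ICs: h(0) = 0, h′(0) = -4.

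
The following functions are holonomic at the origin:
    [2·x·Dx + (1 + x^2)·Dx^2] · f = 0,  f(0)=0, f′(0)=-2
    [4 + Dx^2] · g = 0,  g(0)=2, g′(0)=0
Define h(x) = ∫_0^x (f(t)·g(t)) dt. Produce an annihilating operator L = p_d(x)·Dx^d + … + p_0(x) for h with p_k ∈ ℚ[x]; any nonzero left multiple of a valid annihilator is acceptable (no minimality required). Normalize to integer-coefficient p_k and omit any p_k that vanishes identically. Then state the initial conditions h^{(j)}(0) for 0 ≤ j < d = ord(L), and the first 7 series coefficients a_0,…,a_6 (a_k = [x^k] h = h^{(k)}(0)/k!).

f: a_k = 0, -2, 0, 2/3, 0, -2/5, 0, …
g: a_k = 2, 0, -4, 0, 4/3, 0, -8/45, …
Sym-product of L_f,L_g gives L₀ (≤ ord 4).
h=∫₀ˣh₀: take L = L₀·Dx.
L = (160 + 464·x^2 + 464·x^4 + 256·x^6 + 64·x^8)·Dx + (96·x + 224·x^3 + 192·x^5 + 64·x^7)·Dx^2 + (60 + 188·x^2 + 216·x^4 + 128·x^6 + 32·x^8)·Dx^3 + (24·x + 56·x^3 + 48·x^5 + 16·x^7)·Dx^4 + (5 + 18·x^2 + 25·x^4 + 16·x^6 + 4·x^8)·Dx^5  (order 5).
h: a_k = 0, 0, -2, 0, 7/3, 0, -46/45, …
ICs: h(0) = 0, h′(0) = 0, h′′(0) = -4, h′′′(0) = 0, h′′′′(0) = 56.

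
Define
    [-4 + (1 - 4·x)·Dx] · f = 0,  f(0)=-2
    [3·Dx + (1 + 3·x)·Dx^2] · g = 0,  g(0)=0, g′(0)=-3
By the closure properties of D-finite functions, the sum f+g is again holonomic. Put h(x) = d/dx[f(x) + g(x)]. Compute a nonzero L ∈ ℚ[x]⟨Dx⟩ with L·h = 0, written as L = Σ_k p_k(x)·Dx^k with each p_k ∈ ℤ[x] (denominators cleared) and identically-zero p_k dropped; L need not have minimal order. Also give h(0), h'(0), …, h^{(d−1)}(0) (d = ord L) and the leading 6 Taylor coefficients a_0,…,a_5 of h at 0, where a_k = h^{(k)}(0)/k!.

f: a_k = -2, -8, -32, -128, -512, -2048, …
g: a_k = 0, -3, 9/2, -9, 81/4, -243/5, …
h₀=f+g: left-lcm gives L₀, ord ≤ 3.
Derive L from L₀ (diff closure).
L = (432 + 288·x) + (78 + 720·x + 576·x^2)·Dx + (-11 - x + 144·x^2 + 144·x^3)·Dx^2  (order 2).
h: a_k = -11, -55, -411, -1967, -10483, -48423, …
ICs: h(0) = -11, h′(0) = -55.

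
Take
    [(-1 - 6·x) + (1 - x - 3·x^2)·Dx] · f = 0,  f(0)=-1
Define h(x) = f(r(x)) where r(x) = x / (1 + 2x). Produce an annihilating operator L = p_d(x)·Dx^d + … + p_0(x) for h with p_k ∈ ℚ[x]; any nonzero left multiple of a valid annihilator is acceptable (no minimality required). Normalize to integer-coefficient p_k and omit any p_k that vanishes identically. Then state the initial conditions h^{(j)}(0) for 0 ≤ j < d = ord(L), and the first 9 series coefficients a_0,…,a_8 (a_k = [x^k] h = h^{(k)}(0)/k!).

f: a_k = -1, -1, -4, -7, -19, -40, -97, -217, -508, …
L₀ from L_f via x↦r, Dx↦r'^{-1}Dx.
L = (1 + 8·x) + (-1 - 5·x - 5·x^2 + 2·x^3)·Dx  (order 1).
h: a_k = -1, -1, -2, 5, -17, 56, -185, 611, -2018, …
ICs: h(0) = -1.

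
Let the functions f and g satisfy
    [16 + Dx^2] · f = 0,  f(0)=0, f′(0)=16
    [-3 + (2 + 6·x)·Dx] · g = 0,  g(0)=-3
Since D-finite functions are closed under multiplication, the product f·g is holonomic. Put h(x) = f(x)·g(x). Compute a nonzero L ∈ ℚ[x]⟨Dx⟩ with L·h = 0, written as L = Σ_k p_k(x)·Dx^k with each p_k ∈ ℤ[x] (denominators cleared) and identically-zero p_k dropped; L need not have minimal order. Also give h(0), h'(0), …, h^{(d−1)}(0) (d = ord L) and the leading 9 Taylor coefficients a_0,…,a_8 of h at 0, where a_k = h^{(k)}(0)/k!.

f: a_k = 0, 16, 0, -128/3, 0, 512/15, 0, -4096/315, 0, …
g: a_k = -3, -9/2, 27/8, -81/16, 1215/128, -5103/256, 45927/1024, -216513/2048, 8444007/32768, …
Sym-product of L_f,L_g gives L₀ (≤ ord 2).
L = (91 + 384·x + 576·x^2) + (-12 - 36·x)·Dx + (4 + 24·x + 36·x^2)·Dx^2  (order 2).
h: a_k = 0, -48, -72, 182, 111, -3781/40, -20523/80, 3137023/6720, -855943/896, …
ICs: h(0) = 0, h′(0) = -48.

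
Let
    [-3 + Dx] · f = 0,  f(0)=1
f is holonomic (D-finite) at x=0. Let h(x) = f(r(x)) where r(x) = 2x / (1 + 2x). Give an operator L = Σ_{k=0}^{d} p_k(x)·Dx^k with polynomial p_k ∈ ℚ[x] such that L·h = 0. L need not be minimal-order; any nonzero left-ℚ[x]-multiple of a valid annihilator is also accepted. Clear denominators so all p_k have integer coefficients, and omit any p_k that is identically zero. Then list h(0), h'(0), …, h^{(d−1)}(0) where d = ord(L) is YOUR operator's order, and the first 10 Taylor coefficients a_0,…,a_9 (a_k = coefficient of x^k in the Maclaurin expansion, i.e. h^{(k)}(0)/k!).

L = -6 + (1 + 4·x + 4·x^2)·Dx  (order 1).
h: a_k = 1, 6, 6, -12, 6, 84/5, -276/5, 3288/35, -3246/35, -852/35, …
ICs: h(0) = 1.

f: a_k = 1, 3, 9/2, 9/2, 27/8, 81/40, 81/80, 243/560, 729/4480, 243/4480, …
h₀=f(r): pull back L_f along r ⇒ L₀.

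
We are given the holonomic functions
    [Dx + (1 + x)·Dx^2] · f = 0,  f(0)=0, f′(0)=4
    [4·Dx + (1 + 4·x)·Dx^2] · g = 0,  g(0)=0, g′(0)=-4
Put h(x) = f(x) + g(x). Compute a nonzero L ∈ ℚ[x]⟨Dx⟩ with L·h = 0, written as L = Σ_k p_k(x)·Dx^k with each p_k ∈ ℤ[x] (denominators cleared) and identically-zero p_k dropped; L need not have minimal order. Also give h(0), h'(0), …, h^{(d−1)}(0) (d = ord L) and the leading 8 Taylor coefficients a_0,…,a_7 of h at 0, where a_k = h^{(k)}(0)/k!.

L = 8·Dx + (10 + 16·x)·Dx^2 + (1 + 5·x + 4·x^2)·Dx^3  (order 3).
h: a_k = 0, 0, 6, -20, 63, -204, 682, -2340, …
ICs: h(0) = 0, h′(0) = 0, h′′(0) = 12.

f: a_k = 0, 4, -2, 4/3, -1, 4/5, -2/3, 4/7, …
g: a_k = 0, -4, 8, -64/3, 64, -1024/5, 2048/3, -16384/7, …
Sum ⇒ L₀ = lclm(L_f,L_g) in ℚ(x)⟨Dx⟩.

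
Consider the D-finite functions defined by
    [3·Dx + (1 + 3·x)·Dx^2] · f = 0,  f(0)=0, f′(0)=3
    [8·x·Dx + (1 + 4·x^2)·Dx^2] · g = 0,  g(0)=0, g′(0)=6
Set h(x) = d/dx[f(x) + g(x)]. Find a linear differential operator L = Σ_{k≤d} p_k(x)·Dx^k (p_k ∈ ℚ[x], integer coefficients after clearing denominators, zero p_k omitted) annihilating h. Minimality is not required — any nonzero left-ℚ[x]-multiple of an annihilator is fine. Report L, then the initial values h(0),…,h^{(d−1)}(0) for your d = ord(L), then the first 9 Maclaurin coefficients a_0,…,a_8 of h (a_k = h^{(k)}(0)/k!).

f: a_k = 0, 3, -9/2, 9, -81/4, 243/5, -243/2, 2187/7, -6561/8, …
g: a_k = 0, 6, 0, -8, 0, 96/5, 0, -384/7, 0, …
Sum ⇒ L₀ = lclm(L_f,L_g) in ℚ(x)⟨Dx⟩.
Differentiate: ansatz ord ≤ ord L₀ ⇒ L.
L = (-24 - 216·x + 288·x^2 + 288·x^3) + (-26 - 48·x - 120·x^2 + 576·x^3 + 576·x^4)·Dx + (-3 - x + 24·x^2 + 32·x^3 + 144·x^4 + 144·x^5)·Dx^2  (order 2).
h: a_k = 9, -9, 3, -81, 339, -729, 1803, -6561, 21219, …
ICs: h(0) = 9, h′(0) = -9.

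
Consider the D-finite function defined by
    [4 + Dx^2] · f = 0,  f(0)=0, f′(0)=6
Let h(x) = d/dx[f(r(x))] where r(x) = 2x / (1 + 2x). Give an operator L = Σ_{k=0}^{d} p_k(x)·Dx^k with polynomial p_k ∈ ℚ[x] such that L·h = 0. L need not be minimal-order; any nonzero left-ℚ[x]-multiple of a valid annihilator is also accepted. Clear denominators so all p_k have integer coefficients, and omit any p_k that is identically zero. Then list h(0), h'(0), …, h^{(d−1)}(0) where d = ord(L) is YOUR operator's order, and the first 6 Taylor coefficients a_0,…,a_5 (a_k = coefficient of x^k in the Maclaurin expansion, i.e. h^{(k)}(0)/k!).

L = (40 + 96·x + 96·x^2) + (12 + 72·x + 144·x^2 + 96·x^3)·Dx + (1 + 8·x + 24·x^2 + 32·x^3 + 16·x^4)·Dx^2  (order 2).
h: a_k = 12, -48, 48, 384, -2752, 11520, …
ICs: h(0) = 12, h′(0) = -48.

f: a_k = 0, 6, 0, -4, 0, 4/5, …
Substitute x→r, Dx→(1/r')Dx; clear ⇒ L₀.
h=h₀': d/dx-closure on L₀ ⇒ L.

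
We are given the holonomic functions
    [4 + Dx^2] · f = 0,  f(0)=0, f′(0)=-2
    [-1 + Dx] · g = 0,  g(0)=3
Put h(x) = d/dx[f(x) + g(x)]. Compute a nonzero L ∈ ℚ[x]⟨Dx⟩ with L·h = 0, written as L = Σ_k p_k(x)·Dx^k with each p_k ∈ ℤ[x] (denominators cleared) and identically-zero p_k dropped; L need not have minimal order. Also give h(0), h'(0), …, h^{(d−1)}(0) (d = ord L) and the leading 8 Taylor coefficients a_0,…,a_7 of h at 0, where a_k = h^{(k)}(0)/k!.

L = 4 - 4·Dx + Dx^2 - Dx^3  (order 3).
h: a_k = 1, 3, 11/2, 1/2, -29/24, 1/40, 131/720, 1/1680, …
ICs: h(0) = 1, h′(0) = 3, h′′(0) = 11.

f: a_k = 0, -2, 0, 4/3, 0, -4/15, 0, 8/315, …
g: a_k = 3, 3, 3/2, 1/2, 1/8, 1/40, 1/240, 1/1680, …
Weyl lclm of L_f,L_g ⇒ L₀ (ord ≤ 3).
h₀' ⇒ L via d/dx closure of L₀.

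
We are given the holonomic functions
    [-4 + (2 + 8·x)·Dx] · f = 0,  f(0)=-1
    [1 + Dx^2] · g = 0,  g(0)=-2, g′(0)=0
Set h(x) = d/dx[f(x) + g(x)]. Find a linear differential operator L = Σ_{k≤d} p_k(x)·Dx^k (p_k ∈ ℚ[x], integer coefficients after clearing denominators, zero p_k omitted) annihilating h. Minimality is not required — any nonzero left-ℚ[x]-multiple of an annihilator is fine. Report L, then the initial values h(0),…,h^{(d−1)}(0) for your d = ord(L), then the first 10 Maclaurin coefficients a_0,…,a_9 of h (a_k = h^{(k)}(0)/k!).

f: a_k = -1, -2, 2, -4, 10, -28, 84, -264, 858, -2860, …
g: a_k = -2, 0, 1, 0, -1/12, 0, 1/360, 0, -1/20160, 0, …
Weyl lclm of L_f,L_g ⇒ L₀ (ord ≤ 3).
h₀' ⇒ L via d/dx closure of L₀.
L = (-122 - 16·x - 32·x^2) + (-13 - 60·x - 48·x^2 - 64·x^3)·Dx + (-122 - 16·x - 32·x^2)·Dx^2 + (-13 - 60·x - 48·x^2 - 64·x^3)·Dx^3  (order 3).
h: a_k = -2, 6, -12, 119/3, -140, 30241/60, -1848, 17297279/2520, -25740, 17643225601/181440, …
ICs: h(0) = -2, h′(0) = 6, h′′(0) = -24.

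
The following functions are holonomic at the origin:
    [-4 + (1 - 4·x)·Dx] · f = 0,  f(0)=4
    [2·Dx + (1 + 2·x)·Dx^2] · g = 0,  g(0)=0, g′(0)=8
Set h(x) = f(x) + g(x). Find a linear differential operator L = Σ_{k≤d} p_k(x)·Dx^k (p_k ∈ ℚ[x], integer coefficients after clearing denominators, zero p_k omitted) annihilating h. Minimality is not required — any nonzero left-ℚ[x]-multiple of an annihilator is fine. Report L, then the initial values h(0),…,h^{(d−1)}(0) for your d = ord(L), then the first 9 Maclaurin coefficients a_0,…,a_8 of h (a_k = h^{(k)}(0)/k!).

L = (128 + 64·x)·Dx + (44 + 224·x + 128·x^2)·Dx^2 + (-5 + 6·x + 48·x^2 + 32·x^3)·Dx^3  (order 3).
h: a_k = 4, 24, 56, 800/3, 1008, 20608/5, 49024/3, 459264/7, 262016, …
ICs: h(0) = 4, h′(0) = 24, h′′(0) = 112.

f: a_k = 4, 16, 64, 256, 1024, 4096, 16384, 65536, 262144, …
g: a_k = 0, 8, -8, 32/3, -16, 128/5, -128/3, 512/7, -128, …
h₀=f+g: left-lcm gives L₀, ord ≤ 3.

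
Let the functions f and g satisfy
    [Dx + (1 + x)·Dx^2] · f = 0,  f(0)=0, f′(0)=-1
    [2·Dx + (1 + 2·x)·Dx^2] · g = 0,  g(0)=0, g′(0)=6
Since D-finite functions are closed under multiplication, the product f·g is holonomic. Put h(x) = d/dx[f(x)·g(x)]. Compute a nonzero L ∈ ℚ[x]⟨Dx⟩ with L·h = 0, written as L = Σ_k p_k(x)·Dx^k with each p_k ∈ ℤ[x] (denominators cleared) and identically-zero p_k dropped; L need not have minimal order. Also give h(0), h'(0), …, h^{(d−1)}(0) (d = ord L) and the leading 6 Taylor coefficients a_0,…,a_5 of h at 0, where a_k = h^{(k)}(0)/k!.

f: a_k = 0, -1, 1/2, -1/3, 1/4, -1/5, …
g: a_k = 0, 6, -6, 8, -12, 96/5, …
L₀ := L_f ⊗_s L_g (sym. prod.), ord ≤ 4.
Differentiate: ansatz ord ≤ ord L₀ ⇒ L.
L = (20 + 48·x + 32·x^2) + (66 + 268·x + 360·x^2 + 160·x^3)·Dx + (32 + 180·x + 372·x^2 + 336·x^3 + 112·x^4)·Dx^2 + (3 + 22·x + 63·x^2 + 88·x^3 + 60·x^4 + 16·x^5)·Dx^3  (order 3).
h: a_k = 0, -12, 27, -52, 195/2, -917/5, …
ICs: h(0) = 0, h′(0) = -12, h′′(0) = 54.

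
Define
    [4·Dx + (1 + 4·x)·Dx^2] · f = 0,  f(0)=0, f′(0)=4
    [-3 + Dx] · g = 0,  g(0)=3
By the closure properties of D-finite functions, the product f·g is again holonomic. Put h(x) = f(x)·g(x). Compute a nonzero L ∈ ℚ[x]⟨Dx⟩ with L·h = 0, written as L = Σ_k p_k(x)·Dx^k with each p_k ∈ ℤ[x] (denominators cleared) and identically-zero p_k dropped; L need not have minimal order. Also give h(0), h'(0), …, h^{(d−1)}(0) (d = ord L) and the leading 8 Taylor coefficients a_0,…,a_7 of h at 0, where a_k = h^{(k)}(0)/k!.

f: a_k = 0, 4, -8, 64/3, -64, 1024/5, -2048/3, 16384/7, …
g: a_k = 3, 9, 27/2, 27/2, 81/8, 243/40, 243/80, 729/560, …
Product ⇒ symmetric product L₀, ord ≤ 2.
L = (-3 + 36·x) + (-2 - 24·x)·Dx + (1 + 4·x)·Dx^2  (order 2).
h: a_k = 0, 12, 12, 46, -54, 2589/10, -1675/2, 414129/140, …
ICs: h(0) = 0, h′(0) = 12.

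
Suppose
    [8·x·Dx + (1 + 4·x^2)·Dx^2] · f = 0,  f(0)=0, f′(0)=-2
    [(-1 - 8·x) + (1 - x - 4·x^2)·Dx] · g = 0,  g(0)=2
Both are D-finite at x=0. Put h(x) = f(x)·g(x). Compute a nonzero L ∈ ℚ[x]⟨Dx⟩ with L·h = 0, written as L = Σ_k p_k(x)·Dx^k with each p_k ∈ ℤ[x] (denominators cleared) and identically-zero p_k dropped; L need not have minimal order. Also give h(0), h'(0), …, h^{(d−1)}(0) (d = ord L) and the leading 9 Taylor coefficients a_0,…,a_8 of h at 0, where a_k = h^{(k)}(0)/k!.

L = (8 + 8·x + 96·x^2) + (2 + 8·x + 16·x^2 + 96·x^3)·Dx + (-1 + x + 4·x^3 + 16·x^4)·Dx^2  (order 2).
h: a_k = 0, -4, -4, -44/3, -92/3, -1532/15, -1124/5, -12532/21, -157076/105, …
ICs: h(0) = 0, h′(0) = -4.

f: a_k = 0, -2, 0, 8/3, 0, -32/5, 0, 128/7, 0, …
g: a_k = 2, 2, 10, 18, 58, 130, 362, 882, 2330, …
L₀ := L_f ⊗_s L_g (sym. prod.), ord ≤ 2.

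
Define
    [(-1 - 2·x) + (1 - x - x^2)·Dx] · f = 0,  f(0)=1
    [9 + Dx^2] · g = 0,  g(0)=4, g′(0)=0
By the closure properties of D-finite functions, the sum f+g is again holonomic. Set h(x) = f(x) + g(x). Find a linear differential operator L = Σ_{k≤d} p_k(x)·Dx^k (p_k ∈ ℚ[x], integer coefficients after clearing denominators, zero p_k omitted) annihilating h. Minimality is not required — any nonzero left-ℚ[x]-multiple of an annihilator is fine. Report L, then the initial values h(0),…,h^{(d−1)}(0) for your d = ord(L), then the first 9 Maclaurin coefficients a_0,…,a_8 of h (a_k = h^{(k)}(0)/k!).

f: a_k = 1, 1, 2, 3, 5, 8, 13, 21, 34, …
g: a_k = 4, 0, -18, 0, 27/2, 0, -81/20, 0, 729/1120, …
L₀ := lclm(L_f,L_g); ord L₀ ≤ 1+2.
L = (243 + 432·x - 81·x^2 + 216·x^3 + 405·x^4 + 162·x^5) + (-117 + 225·x + 36·x^2 - 297·x^3 + 54·x^4 + 243·x^5 + 81·x^6)·Dx + (27 + 48·x - 9·x^2 + 24·x^3 + 45·x^4 + 18·x^5)·Dx^2 + (-13 + 25·x + 4·x^2 - 33·x^3 + 6·x^4 + 27·x^5 + 9·x^6)·Dx^3  (order 3).
h: a_k = 5, 1, -16, 3, 37/2, 8, 179/20, 21, 38809/1120, …
ICs: h(0) = 5, h′(0) = 1, h′′(0) = -32.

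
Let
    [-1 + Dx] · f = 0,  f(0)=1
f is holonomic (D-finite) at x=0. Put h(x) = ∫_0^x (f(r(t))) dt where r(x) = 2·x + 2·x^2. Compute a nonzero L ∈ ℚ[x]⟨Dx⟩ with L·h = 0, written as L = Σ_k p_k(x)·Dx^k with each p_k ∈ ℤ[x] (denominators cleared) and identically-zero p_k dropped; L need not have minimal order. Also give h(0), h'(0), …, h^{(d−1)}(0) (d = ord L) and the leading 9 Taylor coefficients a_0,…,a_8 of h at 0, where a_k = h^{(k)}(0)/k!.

L = (-2 - 4·x)·Dx + Dx^2  (order 2).
h: a_k = 0, 1, 1, 4/3, 4/3, 4/3, 52/45, 304/315, 232/315, …
ICs: h(0) = 0, h′(0) = 1.

f: a_k = 1, 1, 1/2, 1/6, 1/24, 1/120, 1/720, 1/5040, 1/40320, …
L₀ from L_f via x↦r, Dx↦r'^{-1}Dx.
∫: right-multiply L₀ by Dx.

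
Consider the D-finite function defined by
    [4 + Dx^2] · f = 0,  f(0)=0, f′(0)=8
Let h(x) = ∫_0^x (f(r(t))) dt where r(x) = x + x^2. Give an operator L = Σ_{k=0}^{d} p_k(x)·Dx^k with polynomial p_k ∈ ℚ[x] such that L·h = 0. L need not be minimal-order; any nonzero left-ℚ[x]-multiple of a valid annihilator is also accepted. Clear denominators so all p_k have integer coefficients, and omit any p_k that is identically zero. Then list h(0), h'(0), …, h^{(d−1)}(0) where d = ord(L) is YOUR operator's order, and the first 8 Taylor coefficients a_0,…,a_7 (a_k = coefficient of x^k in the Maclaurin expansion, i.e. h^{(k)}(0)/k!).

f: a_k = 0, 8, 0, -16/3, 0, 16/15, 0, -32/315, …
h₀=f(r): pull back L_f along r ⇒ L₀.
Integrate: L := L₀·Dx.
L = (4 + 24·x + 48·x^2 + 32·x^3)·Dx - 2·Dx^2 + (1 + 2·x)·Dx^3  (order 3).
h: a_k = 0, 0, 4, 8/3, -4/3, -16/5, -112/45, 0, …
ICs: h(0) = 0, h′(0) = 0, h′′(0) = 8.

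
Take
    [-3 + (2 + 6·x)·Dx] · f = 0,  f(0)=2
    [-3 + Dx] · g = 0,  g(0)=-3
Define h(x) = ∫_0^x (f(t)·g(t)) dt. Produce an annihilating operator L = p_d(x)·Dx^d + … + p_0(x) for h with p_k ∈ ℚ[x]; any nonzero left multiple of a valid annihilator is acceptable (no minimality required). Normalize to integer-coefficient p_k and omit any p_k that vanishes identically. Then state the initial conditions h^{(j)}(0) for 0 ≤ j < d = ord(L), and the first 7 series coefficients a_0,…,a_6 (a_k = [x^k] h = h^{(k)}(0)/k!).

f: a_k = 2, 3, -9/4, 27/8, -405/64, 1701/128, -15309/512, …
g: a_k = -3, -9, -27/2, -27/2, -81/8, -243/40, -243/80, …
Product ⇒ symmetric product L₀, ord ≤ 1.
∫: right-multiply L₀ by Dx.
L = (-9 - 18·x)·Dx + (2 + 6·x)·Dx^2  (order 2).
h: a_k = 0, -6, -27/2, -63/4, -459/32, -2673/320, -8667/1280, …
ICs: h(0) = 0, h′(0) = -6.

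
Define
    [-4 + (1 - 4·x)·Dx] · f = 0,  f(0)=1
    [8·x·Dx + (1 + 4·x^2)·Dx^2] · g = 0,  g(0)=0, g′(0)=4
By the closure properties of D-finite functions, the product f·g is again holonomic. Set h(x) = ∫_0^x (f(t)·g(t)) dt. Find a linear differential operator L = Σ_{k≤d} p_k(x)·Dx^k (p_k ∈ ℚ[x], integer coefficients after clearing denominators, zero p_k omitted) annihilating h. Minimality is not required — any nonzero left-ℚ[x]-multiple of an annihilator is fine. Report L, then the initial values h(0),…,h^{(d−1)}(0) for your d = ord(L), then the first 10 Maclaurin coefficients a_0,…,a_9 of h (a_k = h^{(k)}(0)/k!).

f: a_k = 1, 4, 16, 64, 256, 1024, 4096, 16384, 65536, 262144, …
g: a_k = 0, 4, 0, -16/3, 0, 64/5, 0, -256/7, 0, 1024/9, …
h₀=f·g: eliminate ⇒ L₀, order ≤ 1·2.
h=∫h₀ ⇒ L = L₀·Dx.
L = 32·x·Dx + (8 - 8·x + 64·x^2)·Dx^2 + (-1 + 4·x - 4·x^2 + 16·x^3)·Dx^3  (order 3).
h: a_k = 0, 0, 2, 16/3, 44/3, 704/15, 7136/45, 57088/105, 199328/105, 6378496/945, …
ICs: h(0) = 0, h′(0) = 0, h′′(0) = 4.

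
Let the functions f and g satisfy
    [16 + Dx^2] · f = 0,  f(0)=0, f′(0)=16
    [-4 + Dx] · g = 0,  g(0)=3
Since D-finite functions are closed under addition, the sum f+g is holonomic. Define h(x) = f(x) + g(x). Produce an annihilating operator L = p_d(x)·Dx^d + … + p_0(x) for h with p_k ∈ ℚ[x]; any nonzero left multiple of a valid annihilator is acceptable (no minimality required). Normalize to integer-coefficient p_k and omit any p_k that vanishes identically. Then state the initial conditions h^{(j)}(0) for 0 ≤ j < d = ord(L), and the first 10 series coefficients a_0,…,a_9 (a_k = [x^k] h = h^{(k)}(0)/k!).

L = -64 + 16·Dx - 4·Dx^2 + Dx^3  (order 3).
h: a_k = 3, 28, 24, -32/3, 32, 896/15, 256/15, -1024/315, 512/105, 2048/405, …
ICs: h(0) = 3, h′(0) = 28, h′′(0) = 48.

f: a_k = 0, 16, 0, -128/3, 0, 512/15, 0, -4096/315, 0, 8192/2835, …
g: a_k = 3, 12, 24, 32, 32, 128/5, 256/15, 1024/105, 512/105, 2048/945, …
f+g: L₀ = lclm(L_f,L_g), ord ≤ 2+1.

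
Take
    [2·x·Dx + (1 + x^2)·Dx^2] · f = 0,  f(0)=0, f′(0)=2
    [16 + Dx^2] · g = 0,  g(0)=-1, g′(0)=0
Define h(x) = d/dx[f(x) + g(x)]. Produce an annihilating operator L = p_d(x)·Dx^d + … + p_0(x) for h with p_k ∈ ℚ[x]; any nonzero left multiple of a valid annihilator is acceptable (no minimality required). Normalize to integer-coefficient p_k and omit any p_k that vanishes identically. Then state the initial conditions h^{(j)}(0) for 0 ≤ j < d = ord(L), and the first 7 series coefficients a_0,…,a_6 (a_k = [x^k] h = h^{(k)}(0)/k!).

L = (64·x + 704·x^3 + 256·x^5) + (112 + 416·x^2 + 432·x^4 + 128·x^6)·Dx + (4·x + 44·x^3 + 16·x^5)·Dx^2 + (7 + 26·x^2 + 27·x^4 + 8·x^6)·Dx^3  (order 3).
h: a_k = 2, 16, -2, -128/3, 2, 512/15, -2, …
ICs: h(0) = 2, h′(0) = 16, h′′(0) = -4.

f: a_k = 0, 2, 0, -2/3, 0, 2/5, 0, …
g: a_k = -1, 0, 8, 0, -32/3, 0, 256/45, …
f+g: L₀ = lclm(L_f,L_g), ord ≤ 2+2.
h₀' ⇒ L via d/dx closure of L₀.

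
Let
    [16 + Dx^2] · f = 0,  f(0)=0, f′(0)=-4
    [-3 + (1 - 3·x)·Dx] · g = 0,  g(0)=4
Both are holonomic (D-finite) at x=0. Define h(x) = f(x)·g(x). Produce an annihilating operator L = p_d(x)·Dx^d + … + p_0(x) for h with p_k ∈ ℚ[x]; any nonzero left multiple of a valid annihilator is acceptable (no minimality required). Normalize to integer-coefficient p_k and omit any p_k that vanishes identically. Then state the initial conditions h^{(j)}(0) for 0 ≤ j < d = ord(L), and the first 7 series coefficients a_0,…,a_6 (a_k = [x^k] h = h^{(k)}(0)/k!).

f: a_k = 0, -4, 0, 32/3, 0, -128/15, 0, …
g: a_k = 4, 12, 36, 108, 324, 972, 2916, …
Sym-product of L_f,L_g gives L₀ (≤ ord 2).
L = (-16 + 48·x) + 6·Dx + (-1 + 3·x)·Dx^2  (order 2).
h: a_k = 0, -16, -48, -304/3, -304, -14192/15, -14192/5, …
ICs: h(0) = 0, h′(0) = -16.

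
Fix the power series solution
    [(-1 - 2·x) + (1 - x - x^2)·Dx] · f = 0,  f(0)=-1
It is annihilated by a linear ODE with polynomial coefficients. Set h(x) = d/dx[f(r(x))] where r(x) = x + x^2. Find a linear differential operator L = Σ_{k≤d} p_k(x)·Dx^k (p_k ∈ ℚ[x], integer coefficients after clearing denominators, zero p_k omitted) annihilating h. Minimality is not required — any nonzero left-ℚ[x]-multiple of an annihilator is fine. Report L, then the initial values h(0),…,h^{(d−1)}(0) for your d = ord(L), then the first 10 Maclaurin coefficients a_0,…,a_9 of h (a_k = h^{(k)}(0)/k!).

f: a_k = -1, -1, -2, -3, -5, -8, -13, -21, -34, -55, …
f∘r: x↦r, Dx↦Dx/r' in L_f ⇒ L₀.
h=h₀': d/dx-closure on L₀ ⇒ L.
L = (6 + 24·x + 48·x^2 + 68·x^3 + 84·x^4 + 60·x^5 + 20·x^6) + (-1 - 3·x + 12·x^3 + 25·x^4 + 24·x^5 + 14·x^6 + 4·x^7)·Dx  (order 1).
h: a_k = -1, -6, -21, -64, -185, -516, -1393, -3688, -9612, -24740, …
ICs: h(0) = -1.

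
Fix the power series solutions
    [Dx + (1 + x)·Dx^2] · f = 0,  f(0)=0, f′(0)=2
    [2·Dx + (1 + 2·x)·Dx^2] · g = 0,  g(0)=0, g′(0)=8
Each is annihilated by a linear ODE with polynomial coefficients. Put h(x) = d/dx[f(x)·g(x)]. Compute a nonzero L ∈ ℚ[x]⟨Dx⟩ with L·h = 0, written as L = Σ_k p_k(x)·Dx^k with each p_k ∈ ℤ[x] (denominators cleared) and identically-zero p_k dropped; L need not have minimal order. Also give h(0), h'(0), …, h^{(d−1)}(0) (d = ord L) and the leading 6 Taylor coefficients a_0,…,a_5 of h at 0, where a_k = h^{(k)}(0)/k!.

f: a_k = 0, 2, -1, 2/3, -1/2, 2/5, …
g: a_k = 0, 8, -8, 32/3, -16, 128/5, …
Sym-product of L_f,L_g gives L₀ (≤ ord 4).
Differentiate: ansatz ord ≤ ord L₀ ⇒ L.
L = (20 + 48·x + 32·x^2) + (66 + 268·x + 360·x^2 + 160·x^3)·Dx + (32 + 180·x + 372·x^2 + 336·x^3 + 112·x^4)·Dx^2 + (3 + 22·x + 63·x^2 + 88·x^3 + 60·x^4 + 16·x^5)·Dx^3  (order 3).
h: a_k = 0, 32, -72, 416/3, -260, 7336/15, …
ICs: h(0) = 0, h′(0) = 32, h′′(0) = -144.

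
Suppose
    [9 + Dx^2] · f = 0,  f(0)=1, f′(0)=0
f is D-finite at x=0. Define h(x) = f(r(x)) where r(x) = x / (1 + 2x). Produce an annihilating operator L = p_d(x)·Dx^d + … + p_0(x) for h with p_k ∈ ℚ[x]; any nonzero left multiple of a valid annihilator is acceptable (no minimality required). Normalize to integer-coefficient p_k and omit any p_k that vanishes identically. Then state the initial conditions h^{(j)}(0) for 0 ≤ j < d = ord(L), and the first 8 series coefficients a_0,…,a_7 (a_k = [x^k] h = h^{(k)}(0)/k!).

L = 9 + (4 + 24·x + 48·x^2 + 32·x^3)·Dx + (1 + 8·x + 24·x^2 + 32·x^3 + 16·x^4)·Dx^2  (order 2).
h: a_k = 1, 0, -9/2, 18, -405/8, 117, -18081/80, 6723/20, …
ICs: h(0) = 1, h′(0) = 0.

f: a_k = 1, 0, -9/2, 0, 27/8, 0, -81/80, 0, …
Change of var in L_f (x↦r) gives L₀.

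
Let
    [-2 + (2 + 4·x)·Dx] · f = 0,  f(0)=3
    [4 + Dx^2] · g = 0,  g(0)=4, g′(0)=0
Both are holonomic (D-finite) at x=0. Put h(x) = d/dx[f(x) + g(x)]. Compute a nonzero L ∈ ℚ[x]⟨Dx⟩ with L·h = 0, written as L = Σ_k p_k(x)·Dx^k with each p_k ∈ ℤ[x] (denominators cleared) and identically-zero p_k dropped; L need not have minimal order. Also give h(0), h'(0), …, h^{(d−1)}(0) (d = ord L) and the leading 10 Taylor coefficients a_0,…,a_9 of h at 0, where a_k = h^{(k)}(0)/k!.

L = (-76 - 64·x - 64·x^2) + (-28 - 120·x - 192·x^2 - 128·x^3)·Dx + (-19 - 16·x - 16·x^2)·Dx^2 + (-7 - 30·x - 48·x^2 - 32·x^3)·Dx^3  (order 3).
h: a_k = 3, -19, 9/2, 19/6, 105/8, -3091/120, 693/16, -404381/5040, 19305/128, -103382371/362880, …
ICs: h(0) = 3, h′(0) = -19, h′′(0) = 9.

f: a_k = 3, 3, -3/2, 3/2, -15/8, 21/8, -63/16, 99/16, -1287/128, 2145/128, …
g: a_k = 4, 0, -8, 0, 8/3, 0, -16/45, 0, 8/315, 0, …
Sum ⇒ L₀ = lclm(L_f,L_g) in ℚ(x)⟨Dx⟩.
Derive L from L₀ (diff closure).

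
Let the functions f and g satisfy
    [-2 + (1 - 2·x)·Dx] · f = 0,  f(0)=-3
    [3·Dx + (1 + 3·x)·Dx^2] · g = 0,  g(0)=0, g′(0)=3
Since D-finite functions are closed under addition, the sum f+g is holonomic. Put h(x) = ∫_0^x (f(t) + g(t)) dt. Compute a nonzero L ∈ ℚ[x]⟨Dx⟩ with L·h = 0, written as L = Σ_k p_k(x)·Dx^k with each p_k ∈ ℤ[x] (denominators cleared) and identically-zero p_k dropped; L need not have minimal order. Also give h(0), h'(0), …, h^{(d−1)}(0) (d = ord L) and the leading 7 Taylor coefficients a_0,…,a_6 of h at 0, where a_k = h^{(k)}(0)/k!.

L = (144 + 72·x)·Dx^2 + (6 + 216·x + 144·x^2)·Dx^3 + (-7 - 13·x + 36·x^2 + 36·x^3)·Dx^4  (order 4).
h: a_k = 0, -3, -3/2, -11/2, -15/4, -273/20, -79/10, …
ICs: h(0) = 0, h′(0) = -3, h′′(0) = -3, h′′′(0) = -33.

f: a_k = -3, -6, -12, -24, -48, -96, -192, …
g: a_k = 0, 3, -9/2, 9, -81/4, 243/5, -243/2, …
Sum ⇒ L₀ = lclm(L_f,L_g) in ℚ(x)⟨Dx⟩.
Integrate: L := L₀·Dx.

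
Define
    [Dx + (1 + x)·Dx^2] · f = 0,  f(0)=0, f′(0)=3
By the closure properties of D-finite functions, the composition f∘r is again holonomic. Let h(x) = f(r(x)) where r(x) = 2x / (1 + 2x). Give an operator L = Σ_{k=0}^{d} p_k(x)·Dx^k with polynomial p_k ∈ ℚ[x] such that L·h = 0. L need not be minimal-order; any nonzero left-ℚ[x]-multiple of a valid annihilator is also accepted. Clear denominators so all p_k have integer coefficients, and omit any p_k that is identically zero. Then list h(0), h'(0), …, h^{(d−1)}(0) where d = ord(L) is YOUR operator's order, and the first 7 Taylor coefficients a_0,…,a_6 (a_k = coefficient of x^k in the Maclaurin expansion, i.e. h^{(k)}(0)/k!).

L = (6 + 16·x)·Dx + (1 + 6·x + 8·x^2)·Dx^2  (order 2).
h: a_k = 0, 6, -18, 56, -180, 2976/5, -2016, …
ICs: h(0) = 0, h′(0) = 6.

f: a_k = 0, 3, -3/2, 1, -3/4, 3/5, -1/2, …
f∘r: x↦r, Dx↦Dx/r' in L_f ⇒ L₀.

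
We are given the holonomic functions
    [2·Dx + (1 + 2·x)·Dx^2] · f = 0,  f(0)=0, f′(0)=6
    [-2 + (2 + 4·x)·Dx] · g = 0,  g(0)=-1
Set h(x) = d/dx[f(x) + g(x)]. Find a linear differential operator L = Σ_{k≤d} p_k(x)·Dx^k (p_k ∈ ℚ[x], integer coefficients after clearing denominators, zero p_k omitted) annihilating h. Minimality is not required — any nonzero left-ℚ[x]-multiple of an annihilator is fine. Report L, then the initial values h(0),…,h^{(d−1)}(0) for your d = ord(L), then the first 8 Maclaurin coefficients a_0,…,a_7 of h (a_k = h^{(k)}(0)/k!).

f: a_k = 0, 6, -6, 8, -12, 96/5, -32, 384/7, …
g: a_k = -1, -1, 1/2, -1/2, 5/8, -7/8, 21/16, -33/16, …
Sum ⇒ L₀ = lclm(L_f,L_g) in ℚ(x)⟨Dx⟩.
Differentiate: ansatz ord ≤ ord L₀ ⇒ L.
L = 2 + (5 + 10·x)·Dx + (1 + 4·x + 4·x^2)·Dx^2  (order 2).
h: a_k = 5, -11, 45/2, -91/2, 733/8, -1473/8, 5913/16, -11859/16, …
ICs: h(0) = 5, h′(0) = -11.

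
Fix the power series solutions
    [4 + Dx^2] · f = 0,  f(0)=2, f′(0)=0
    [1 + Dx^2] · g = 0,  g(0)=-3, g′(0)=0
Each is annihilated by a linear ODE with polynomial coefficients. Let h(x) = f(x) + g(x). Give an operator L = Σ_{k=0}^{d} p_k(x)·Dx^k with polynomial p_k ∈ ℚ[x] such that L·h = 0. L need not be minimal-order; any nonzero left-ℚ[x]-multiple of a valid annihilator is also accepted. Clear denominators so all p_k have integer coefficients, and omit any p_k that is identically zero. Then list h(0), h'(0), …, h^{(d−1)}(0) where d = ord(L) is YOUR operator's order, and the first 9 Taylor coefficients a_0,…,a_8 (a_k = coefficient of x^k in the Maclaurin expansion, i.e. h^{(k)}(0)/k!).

L = 4 + 5·Dx^2 + Dx^4  (order 4).
h: a_k = -1, 0, -5/2, 0, 29/24, 0, -25/144, 0, 509/40320, …
ICs: h(0) = -1, h′(0) = 0, h′′(0) = -5, h′′′(0) = 0.

f: a_k = 2, 0, -4, 0, 4/3, 0, -8/45, 0, 4/315, …
g: a_k = -3, 0, 3/2, 0, -1/8, 0, 1/240, 0, -1/13440, …
L₀ := lclm(L_f,L_g); ord L₀ ≤ 2+2.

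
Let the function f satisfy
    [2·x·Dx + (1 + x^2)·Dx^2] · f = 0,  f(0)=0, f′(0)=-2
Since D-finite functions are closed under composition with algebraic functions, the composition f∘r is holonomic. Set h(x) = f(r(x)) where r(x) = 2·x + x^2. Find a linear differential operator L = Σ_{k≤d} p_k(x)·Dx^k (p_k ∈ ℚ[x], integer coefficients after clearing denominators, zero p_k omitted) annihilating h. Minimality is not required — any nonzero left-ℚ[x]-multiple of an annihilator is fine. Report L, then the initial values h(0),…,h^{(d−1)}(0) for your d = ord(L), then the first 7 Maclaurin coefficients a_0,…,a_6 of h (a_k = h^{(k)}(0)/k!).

f: a_k = 0, -2, 0, 2/3, 0, -2/5, 0, …
Substitute x→r, Dx→(1/r')Dx; clear ⇒ L₀.
L = (-1 + 8·x + 16·x^2 + 12·x^3 + 3·x^4)·Dx + (1 + x + 4·x^2 + 8·x^3 + 5·x^4 + x^5)·Dx^2  (order 2).
h: a_k = 0, -4, -2, 16/3, 8, -44/5, -94/3, …
ICs: h(0) = 0, h′(0) = -4.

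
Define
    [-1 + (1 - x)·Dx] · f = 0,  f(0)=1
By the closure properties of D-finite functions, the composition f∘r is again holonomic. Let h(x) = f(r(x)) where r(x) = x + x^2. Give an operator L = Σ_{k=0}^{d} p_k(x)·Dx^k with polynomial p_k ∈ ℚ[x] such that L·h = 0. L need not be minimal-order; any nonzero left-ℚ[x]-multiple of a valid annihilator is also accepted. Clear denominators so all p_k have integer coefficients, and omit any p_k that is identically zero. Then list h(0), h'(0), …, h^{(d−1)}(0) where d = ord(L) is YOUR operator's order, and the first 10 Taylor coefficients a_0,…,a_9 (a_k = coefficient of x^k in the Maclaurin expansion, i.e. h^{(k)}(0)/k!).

f: a_k = 1, 1, 1, 1, 1, 1, 1, 1, 1, 1, …
Change of var in L_f (x↦r) gives L₀.
L = (1 + 2·x) + (-1 + x + x^2)·Dx  (order 1).
h: a_k = 1, 1, 2, 3, 5, 8, 13, 21, 34, 55, …
ICs: h(0) = 1.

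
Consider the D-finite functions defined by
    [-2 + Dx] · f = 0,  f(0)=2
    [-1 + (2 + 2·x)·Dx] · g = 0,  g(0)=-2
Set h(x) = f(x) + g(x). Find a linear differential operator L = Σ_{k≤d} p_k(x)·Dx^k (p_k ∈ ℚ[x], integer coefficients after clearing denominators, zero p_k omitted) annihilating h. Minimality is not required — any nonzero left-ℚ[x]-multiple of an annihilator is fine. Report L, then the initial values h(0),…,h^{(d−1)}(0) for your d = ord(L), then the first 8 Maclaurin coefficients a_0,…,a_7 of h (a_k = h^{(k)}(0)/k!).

f: a_k = 2, 4, 4, 8/3, 4/3, 8/15, 8/45, 16/315, …
g: a_k = -2, -1, 1/4, -1/8, 5/64, -7/128, 21/512, -33/1024, …
h₀=f+g: left-lcm gives L₀, ord ≤ 2.
L = (10 + 8·x) + (-17 - 32·x - 16·x^2)·Dx + (6 + 14·x + 8·x^2)·Dx^2  (order 2).
h: a_k = 0, 3, 17/4, 61/24, 271/192, 919/1920, 5041/23040, 5989/322560, …
ICs: h(0) = 0, h′(0) = 3.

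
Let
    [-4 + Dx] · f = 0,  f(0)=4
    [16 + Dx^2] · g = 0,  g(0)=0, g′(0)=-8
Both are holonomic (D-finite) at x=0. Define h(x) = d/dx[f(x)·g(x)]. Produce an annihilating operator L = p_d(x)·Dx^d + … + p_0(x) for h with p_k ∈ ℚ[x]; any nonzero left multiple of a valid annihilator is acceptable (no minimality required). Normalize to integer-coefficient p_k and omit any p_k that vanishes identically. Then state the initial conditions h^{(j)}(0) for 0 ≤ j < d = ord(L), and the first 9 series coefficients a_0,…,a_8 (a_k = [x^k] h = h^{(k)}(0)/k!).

L = 32 - 8·Dx + Dx^2  (order 2).
h: a_k = -32, -256, -512, 0, 4096/3, 32768/15, 65536/45, 0, -262144/315, …
ICs: h(0) = -32, h′(0) = -256.

f: a_k = 4, 16, 32, 128/3, 128/3, 512/15, 1024/45, 4096/315, 2048/315, …
g: a_k = 0, -8, 0, 64/3, 0, -256/15, 0, 2048/315, 0, …
L₀ := L_f ⊗_s L_g (sym. prod.), ord ≤ 2.
Derive L from L₀ (diff closure).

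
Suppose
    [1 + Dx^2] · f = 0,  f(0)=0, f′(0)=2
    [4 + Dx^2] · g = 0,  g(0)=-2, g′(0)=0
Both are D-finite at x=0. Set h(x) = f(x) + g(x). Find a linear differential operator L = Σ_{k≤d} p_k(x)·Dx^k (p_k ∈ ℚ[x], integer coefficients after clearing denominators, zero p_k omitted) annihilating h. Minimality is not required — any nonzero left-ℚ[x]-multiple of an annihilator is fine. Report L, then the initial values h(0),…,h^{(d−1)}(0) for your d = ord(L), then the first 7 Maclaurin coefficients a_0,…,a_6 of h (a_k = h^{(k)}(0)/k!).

L = 4 + 5·Dx^2 + Dx^4  (order 4).
h: a_k = -2, 2, 4, -1/3, -4/3, 1/60, 8/45, …
ICs: h(0) = -2, h′(0) = 2, h′′(0) = 8, h′′′(0) = -2.

f: a_k = 0, 2, 0, -1/3, 0, 1/60, 0, …
g: a_k = -2, 0, 4, 0, -4/3, 0, 8/45, …
f+g: L₀ = lclm(L_f,L_g), ord ≤ 2+2.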